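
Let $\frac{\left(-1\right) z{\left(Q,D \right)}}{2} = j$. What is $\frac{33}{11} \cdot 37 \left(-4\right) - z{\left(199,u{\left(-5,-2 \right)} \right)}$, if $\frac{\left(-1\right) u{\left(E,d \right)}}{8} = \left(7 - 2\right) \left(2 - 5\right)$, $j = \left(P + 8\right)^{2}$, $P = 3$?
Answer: $-202$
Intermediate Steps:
$j = 121$ ($j = \left(3 + 8\right)^{2} = 11^{2} = 121$)
$u{\left(E,d \right)} = 120$ ($u{\left(E,d \right)} = - 8 \left(7 - 2\right) \left(2 - 5\right) = - 8 \cdot 5 \left(-3\right) = \left(-8\right) \left(-15\right) = 120$)
$z{\left(Q,D \right)} = -242$ ($z{\left(Q,D \right)} = \left(-2\right) 121 = -242$)
$\frac{33}{11} \cdot 37 \left(-4\right) - z{\left(199,u{\left(-5,-2 \right)} \right)} = \frac{33}{11} \cdot 37 \left(-4\right) - -242 = 33 \cdot \frac{1}{11} \cdot 37 \left(-4\right) + 242 = 3 \cdot 37 \left(-4\right) + 242 = 111 \left(-4\right) + 242 = -444 + 242 = -202$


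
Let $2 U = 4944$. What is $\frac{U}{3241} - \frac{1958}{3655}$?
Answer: $\frac{2689282}{11845855} \approx 0.22702$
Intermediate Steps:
$U = 2472$ ($U = \frac{1}{2} \cdot 4944 = 2472$)
$\frac{U}{3241} - \frac{1958}{3655} = \frac{2472}{3241} - \frac{1958}{3655} = \frac{2689282}{11845855}$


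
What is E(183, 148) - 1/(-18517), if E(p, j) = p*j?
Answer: 501514429/18517 ≈ 27084.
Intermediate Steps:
E(p, j) = j*p
E(183, 148) - 1/(-18517) = 148*183 - 1/(-18517) = 27084 - 1*(-1/18517) = 27084 + 1/18517 = 501514429/18517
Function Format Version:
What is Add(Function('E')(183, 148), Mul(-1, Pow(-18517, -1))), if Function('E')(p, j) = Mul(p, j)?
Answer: Rational(501514429, 18517) ≈ 27084.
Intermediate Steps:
Function('E')(p, j) = Mul(j, p)
Add(Function('E')(183, 148), Mul(-1, Pow(-18517, -1))) = Add(Mul(148, 183), Mul(-1, Pow(-18517, -1))) = Add(27084, Mul(-1, Rational(-1, 18517))) = Add(27084, Rational(1, 18517)) = Rational(501514429, 18517)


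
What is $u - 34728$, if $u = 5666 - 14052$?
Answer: $-43114$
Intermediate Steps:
$u = -8386$
$u - 34728 = -8386 - 34728 = -43114$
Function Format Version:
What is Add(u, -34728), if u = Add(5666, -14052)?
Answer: -43114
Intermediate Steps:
u = -8386
Add(u, -34728) = Add(-8386, -34728) = -43114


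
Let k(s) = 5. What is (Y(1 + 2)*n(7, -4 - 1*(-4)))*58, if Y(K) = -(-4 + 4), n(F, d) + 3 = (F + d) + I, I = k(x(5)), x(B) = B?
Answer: 0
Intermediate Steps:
I = 5
n(F, d) = 2 + F + d (n(F, d) = -3 + ((F + d) + 5) = -3 + (5 + F + d) = 2 + F + d)
Y(K) = 0 (Y(K) = -1*0 = 0)
(Y(1 + 2)*n(7, -4 - 1*(-4)))*58 = (0*(2 + 7 + (-4 - 1*(-4))))*58 = (0*(2 + 7 + (-4 + 4)))*58 = (0*(2 + 7 + 0))*58 = (0*9)*58 = 0*58 = 0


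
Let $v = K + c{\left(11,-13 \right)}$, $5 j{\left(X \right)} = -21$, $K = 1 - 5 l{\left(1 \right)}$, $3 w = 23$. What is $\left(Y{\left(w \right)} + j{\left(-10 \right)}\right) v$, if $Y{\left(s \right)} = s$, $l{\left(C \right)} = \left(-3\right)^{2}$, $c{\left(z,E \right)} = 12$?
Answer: $- \frac{1664}{15} \approx -110.93$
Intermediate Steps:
$w = \frac{23}{3}$ ($w = \frac{1}{3} \cdot 23 = \frac{23}{3} \approx 7.6667$)
$l{\left(C \right)} = 9$
$K = -44$ ($K = 1 - 45 = -44$)
$j{\left(X \right)} = - \frac{21}{5}$ ($j{\left(X \right)} = \frac{1}{5} \left(-21\right) = - \frac{21}{5}$)
$v = -32$ ($v = -44 + 12 = -32$)
$\left(Y{\left(w \right)} + j{\left(-10 \right)}\right) v = \left(\frac{23}{3} - \frac{21}{5}\right) \left(-32\right) = \frac{52}{15} \left(-32\right) = - \frac{1664}{15}$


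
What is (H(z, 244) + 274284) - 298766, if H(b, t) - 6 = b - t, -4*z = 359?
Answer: -99239/4 ≈ -24810.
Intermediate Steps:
z = -359/4 (z = -¼*359 = -359/4 ≈ -89.750)
H(b, t) = 6 + b - t (H(b, t) = 6 + (b - t) = 6 + b - t)
(H(z, 244) + 274284) - 298766 = ((6 - 359/4 - 1*244) + 274284) - 298766 = ((6 - 359/4 - 244) + 274284) - 298766 = (-1311/4 + 274284) - 298766 = 1095825/4 - 298766 = -99239/4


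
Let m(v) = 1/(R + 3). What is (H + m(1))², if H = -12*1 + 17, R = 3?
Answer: 961/36 ≈ 26.694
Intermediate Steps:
m(v) = ⅙ (m(v) = 1/(3 + 3) = 1/6 = ⅙)
H = 5 (H = -12 + 17 = 5)
(H + m(1))² = (5 + ⅙)² = (31/6)² = 961/36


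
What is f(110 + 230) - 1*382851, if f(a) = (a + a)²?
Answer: 79549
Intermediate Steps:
f(a) = 4*a² (f(a) = (2*a)² = 4*a²)
f(110 + 230) - 1*382851 = 4*(110 + 230)² - 1*382851 = 4*340² - 382851 = 4*115600 - 382851 = 462400 - 382851 = 79549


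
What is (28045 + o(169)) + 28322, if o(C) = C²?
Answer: 84928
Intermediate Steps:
(28045 + o(169)) + 28322 = (28045 + 169²) + 28322 = (28045 + 28561) + 28322 = 56606 + 28322 = 84928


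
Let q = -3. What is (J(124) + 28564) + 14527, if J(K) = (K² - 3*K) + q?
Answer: 58092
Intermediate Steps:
J(K) = -3 + K² - 3*K (J(K) = (K² - 3*K) - 3 = -3 + K² - 3*K)
(J(124) + 28564) + 14527 = ((-3 + 124² - 3*124) + 28564) + 14527 = ((-3 + 15376 - 372) + 28564) + 14527 = (15001 + 28564) + 14527 = 43565 + 14527 = 58092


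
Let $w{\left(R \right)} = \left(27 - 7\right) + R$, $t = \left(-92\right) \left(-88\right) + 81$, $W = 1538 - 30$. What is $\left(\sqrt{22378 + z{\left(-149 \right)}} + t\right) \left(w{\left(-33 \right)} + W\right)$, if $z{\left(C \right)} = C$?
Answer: $12224615 + 1495 \sqrt{22229} \approx 1.2448 \cdot 10^{7}$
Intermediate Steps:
$W = 1508$ ($W = 1538 - 30 = 1508$)
$t = 8177$ ($t = 8096 + 81 = 8177$)
$w{\left(R \right)} = 20 + R$
$\left(\sqrt{22378 + z{\left(-149 \right)}} + t\right) \left(w{\left(-33 \right)} + W\right) = \left(\sqrt{22378 - 149} + 8177\right) \left(\left(20 - 33\right) + 1508\right) = \left(\sqrt{22229} + 8177\right) \left(-13 + 1508\right) = \left(8177 + \sqrt{22229}\right) 1495 = 12224615 + 1495 \sqrt{22229}$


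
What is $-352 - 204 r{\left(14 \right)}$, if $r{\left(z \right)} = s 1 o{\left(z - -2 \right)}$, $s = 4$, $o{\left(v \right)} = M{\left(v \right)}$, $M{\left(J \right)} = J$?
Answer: $-13408$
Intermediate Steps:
$o{\left(v \right)} = v$
$r{\left(z \right)} = 8 + 4 z$ ($r{\left(z \right)} = 4 \cdot 1 \left(z - -2\right) = 4 \left(z + 2\right) = 4 \left(2 + z\right) = 8 + 4 z$)
$-352 - 204 r{\left(14 \right)} = -352 - 204 \left(8 + 4 \cdot 14\right) = -352 - 204 \left(8 + 56\right) = -352 - 13056 = -13408$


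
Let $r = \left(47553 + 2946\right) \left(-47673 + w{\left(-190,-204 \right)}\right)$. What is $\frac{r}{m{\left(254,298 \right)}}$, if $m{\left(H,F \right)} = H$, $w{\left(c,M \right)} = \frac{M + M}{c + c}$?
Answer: $- \frac{228701537667}{24130} \approx -9.4779 \cdot 10^{6}$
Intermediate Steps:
$w{\left(c,M \right)} = \frac{M}{c}$ ($w{\left(c,M \right)} = \frac{2 M}{2 c} = 2 M \frac{1}{2 c} = \frac{M}{c}$)
$r = - \frac{228701537667}{95}$ ($r = \left(47553 + 2946\right) \left(-47673 - \frac{204}{-190}\right) = 50499 \left(-47673 - - \frac{102}{95}\right) = 50499 \left(-47673 + \frac{102}{95}\right) = 50499 \left(- \frac{4528833}{95}\right) = - \frac{228701537667}{95} \approx -2.4074 \cdot 10^{9}$)
$\frac{r}{m{\left(254,298 \right)}} = - \frac{228701537667}{95 \cdot 254} = \left(- \frac{228701537667}{95}\right) \frac{1}{254} = - \frac{228701537667}{24130}$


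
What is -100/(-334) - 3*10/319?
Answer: 10940/53273 ≈ 0.20536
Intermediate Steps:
-100/(-334) - 3*10/319 = -100*(-1/334) - 30*1/319 = 50/167 - 30/319 = 10940/53273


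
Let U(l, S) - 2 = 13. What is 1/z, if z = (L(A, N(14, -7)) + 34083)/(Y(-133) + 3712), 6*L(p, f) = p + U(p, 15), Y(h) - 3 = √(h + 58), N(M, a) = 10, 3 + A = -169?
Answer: 22290/204341 + 30*I*√3/204341 ≈ 0.10908 + 0.00025429*I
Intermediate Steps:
A = -172 (A = -3 - 169 = -172)
Y(h) = 3 + √(58 + h) (Y(h) = 3 + √(h + 58) = 3 + √(58 + h))
U(l, S) = 15 (U(l, S) = 2 + 13 = 15)
L(p, f) = 5/2 + p/6 (L(p, f) = (p + 15)/6 = (15 + p)/6 = 5/2 + p/6)
z = 204341/(6*(3715 + 5*I*√3)) (z = ((5/2 + (⅙)*(-172)) + 34083)/((3 + √(58 - 133)) + 3712) = ((5/2 - 86/3) + 34083)/((3 + √(-75)) + 3712) = (-157/6 + 34083)/((3 + 5*I*√3) + 3712) = 204341/(6*(3715 + 5*I*√3)) ≈ 9.1673 - 0.021371*I)
1/z = 1/(151825363/16561560 - 204341*I*√3/16561560)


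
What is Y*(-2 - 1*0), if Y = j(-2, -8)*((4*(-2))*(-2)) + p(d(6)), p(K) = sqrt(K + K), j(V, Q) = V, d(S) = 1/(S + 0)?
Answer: 64 - 2*sqrt(3)/3 ≈ 62.845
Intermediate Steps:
d(S) = 1/S
p(K) = sqrt(2)*sqrt(K) (p(K) = sqrt(2*K) = sqrt(2)*sqrt(K))
Y = -32 + sqrt(3)/3 (Y = -2*4*(-2)*(-2) + sqrt(2)*sqrt(1/6) = -(-16)*(-2) + sqrt(2)*sqrt(1/6) = -2*16 + sqrt(2)*(sqrt(6)/6) = -32 + sqrt(3)/3 ≈ -31.423)
Y*(-2 - 1*0) = (-32 + sqrt(3)/3)*(-2 - 1*0) = (-32 + sqrt(3)/3)*(-2 + 0) = (-32 + sqrt(3)/3)*(-2) = 64 - 2*sqrt(3)/3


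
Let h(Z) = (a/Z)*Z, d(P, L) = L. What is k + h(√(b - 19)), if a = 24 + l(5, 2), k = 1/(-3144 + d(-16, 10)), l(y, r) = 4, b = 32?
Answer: 87751/3134 ≈ 28.000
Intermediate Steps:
k = -1/3134 (k = 1/(-3144 + 10) = 1/(-3134) = -1/3134 ≈ -0.00031908)
a = 28 (a = 24 + 4 = 28)
h(Z) = 28 (h(Z) = (28/Z)*Z = 28)
k + h(√(b - 19)) = -1/3134 + 28 = 87751/3134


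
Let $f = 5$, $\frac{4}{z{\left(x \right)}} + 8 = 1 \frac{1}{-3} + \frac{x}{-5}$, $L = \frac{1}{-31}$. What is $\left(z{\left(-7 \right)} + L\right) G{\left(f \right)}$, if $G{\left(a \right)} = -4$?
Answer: $\frac{982}{403} \approx 2.4367$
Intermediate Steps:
$L = - \frac{1}{31} \approx -0.032258$
$z{\left(x \right)} = \frac{4}{- \frac{25}{3} - \frac{x}{5}}$ ($z{\left(x \right)} = \frac{4}{-8 + \left(1 \frac{1}{-3} + \frac{x}{-5}\right)} = \frac{4}{-8 + \left(1 \left(- \frac{1}{3}\right) + x \left(- \frac{1}{5}\right)\right)} = \frac{4}{-8 - \left(\frac{1}{3} + \frac{x}{5}\right)} = \frac{4}{- \frac{25}{3} - \frac{x}{5}}$)
$\left(z{\left(-7 \right)} + L\right) G{\left(f \right)} = \left(- \frac{60}{125 + 3 \left(-7\right)} - \frac{1}{31}\right) \left(-4\right) = \left(- \frac{60}{125 - 21} - \frac{1}{31}\right) \left(-4\right) = \left(- \frac{60}{104} - \frac{1}{31}\right) \left(-4\right) = \left(\left(-60\right) \frac{1}{104} - \frac{1}{31}\right) \left(-4\right) = \left(- \frac{15}{26} - \frac{1}{31}\right) \left(-4\right) = \left(- \frac{491}{806}\right) \left(-4\right) = \frac{982}{403}$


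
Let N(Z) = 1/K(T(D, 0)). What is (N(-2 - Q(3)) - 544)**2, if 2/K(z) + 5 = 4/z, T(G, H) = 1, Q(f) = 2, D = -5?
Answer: 1185921/4 ≈ 2.9648e+5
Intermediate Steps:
K(z) = 2/(-5 + 4/z)
N(Z) = -1/2 (N(Z) = 1/(-2*1/(-4 + 5*1)) = 1/(-2*1/(-4 + 5)) = 1/(-2*1/1) = 1/(-2*1*1) = 1/(-2) = -1/2)
(N(-2 - Q(3)) - 544)**2 = (-1/2 - 544)**2 = (-1089/2)**2 = 1185921/4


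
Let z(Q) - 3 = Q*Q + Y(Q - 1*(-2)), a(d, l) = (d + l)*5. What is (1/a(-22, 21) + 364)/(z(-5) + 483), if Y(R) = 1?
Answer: 1819/2560 ≈ 0.71055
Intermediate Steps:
a(d, l) = 5*d + 5*l
z(Q) = 4 + Q**2 (z(Q) = 3 + (Q*Q + 1) = 3 + (Q**2 + 1) = 3 + (1 + Q**2) = 4 + Q**2)
(1/a(-22, 21) + 364)/(z(-5) + 483) = (1/(5*(-22) + 5*21) + 364)/((4 + (-5)**2) + 483) = (1/(-110 + 105) + 364)/((4 + 25) + 483) = (1/(-5) + 364)/(29 + 483) = (-1/5 + 364)/512 = (1819/5)*(1/512) = 1819/2560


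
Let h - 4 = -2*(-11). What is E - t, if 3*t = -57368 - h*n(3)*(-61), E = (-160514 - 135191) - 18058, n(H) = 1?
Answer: -295169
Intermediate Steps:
h = 26 (h = 4 - 2*(-11) = 4 + 22 = 26)
E = -313763 (E = -295705 - 18058 = -313763)
t = -18594 (t = (-57368 - 26*1*(-61))/3 = (-57368 - 26*(-61))/3 = (-57368 - 1*(-1586))/3 = (-57368 + 1586)/3 = (⅓)*(-55782) = -18594)
E - t = -313763 - 1*(-18594) = -313763 + 18594 = -295169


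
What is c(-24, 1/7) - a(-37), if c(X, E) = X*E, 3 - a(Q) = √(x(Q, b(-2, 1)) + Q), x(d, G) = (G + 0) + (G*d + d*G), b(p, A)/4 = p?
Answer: -45/7 + √547 ≈ 16.959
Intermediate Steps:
b(p, A) = 4*p
x(d, G) = G + 2*G*d (x(d, G) = G + (G*d + G*d) = G + 2*G*d)
a(Q) = 3 - √(-8 - 15*Q) (a(Q) = 3 - √((4*(-2))*(1 + 2*Q) + Q) = 3 - √(-8*(1 + 2*Q) + Q) = 3 - √((-8 - 16*Q) + Q) = 3 - √(-8 - 15*Q))
c(X, E) = E*X
c(-24, 1/7) - a(-37) = -24/7 - (3 - √(-8 - 15*(-37))) = (⅐)*(-24) - (3 - √(-8 + 555)) = -24/7 - (3 - √547) = -24/7 + (-3 + √547) = -45/7 + √547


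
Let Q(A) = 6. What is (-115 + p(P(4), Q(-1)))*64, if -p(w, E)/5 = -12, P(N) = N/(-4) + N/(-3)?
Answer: -3520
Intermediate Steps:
P(N) = -7*N/12 (P(N) = N*(-¼) + N*(-⅓) = -N/4 - N/3 = -7*N/12)
p(w, E) = 60 (p(w, E) = -5*(-12) = 60)
(-115 + p(P(4), Q(-1)))*64 = (-115 + 60)*64 = -55*64 = -3520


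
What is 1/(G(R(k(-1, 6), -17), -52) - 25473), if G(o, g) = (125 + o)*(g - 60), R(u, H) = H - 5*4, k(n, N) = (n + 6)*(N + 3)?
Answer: -1/35329 ≈ -2.8305e-5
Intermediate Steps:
k(n, N) = (3 + N)*(6 + n) (k(n, N) = (6 + n)*(3 + N) = (3 + N)*(6 + n))
R(u, H) = -20 + H (R(u, H) = H - 20 = -20 + H)
G(o, g) = (-60 + g)*(125 + o) (G(o, g) = (125 + o)*(-60 + g) = (-60 + g)*(125 + o))
1/(G(R(k(-1, 6), -17), -52) - 25473) = 1/((-7500 - 60*(-20 - 17) + 125*(-52) - 52*(-20 - 17)) - 25473) = 1/((-7500 - 60*(-37) - 6500 - 52*(-37)) - 25473) = 1/((-7500 + 2220 - 6500 + 1924) - 25473) = 1/(-9856 - 25473) = 1/(-35329) = -1/35329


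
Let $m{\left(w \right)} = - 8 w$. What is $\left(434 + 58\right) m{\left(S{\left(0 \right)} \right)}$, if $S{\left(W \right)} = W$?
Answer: $0$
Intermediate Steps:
$\left(434 + 58\right) m{\left(S{\left(0 \right)} \right)} = \left(434 + 58\right) \left(\left(-8\right) 0\right) = 492 \cdot 0 = 0$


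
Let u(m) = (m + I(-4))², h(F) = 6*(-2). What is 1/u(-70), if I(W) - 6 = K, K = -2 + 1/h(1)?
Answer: 144/628849 ≈ 0.00022899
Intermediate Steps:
h(F) = -12
K = -25/12 (K = -2 + 1/(-12) = -2 - 1/12 = -25/12 ≈ -2.0833)
I(W) = 47/12 (I(W) = 6 - 25/12 = 47/12)
u(m) = (47/12 + m)² (u(m) = (m + 47/12)² = (47/12 + m)²)
1/u(-70) = 1/((47 + 12*(-70))²/144) = 1/((47 - 840)²/144) = 1/((1/144)*(-793)²) = 1/((1/144)*628849) = 1/(628849/144) = 144/628849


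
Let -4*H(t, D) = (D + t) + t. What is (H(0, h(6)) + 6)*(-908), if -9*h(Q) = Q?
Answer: -16798/3 ≈ -5599.3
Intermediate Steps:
h(Q) = -Q/9
H(t, D) = -t/2 - D/4 (H(t, D) = -((D + t) + t)/4 = -(D + 2*t)/4 = -t/2 - D/4)
(H(0, h(6)) + 6)*(-908) = ((-½*0 - (-1)*6/36) + 6)*(-908) = ((0 - ¼*(-⅔)) + 6)*(-908) = ((0 + ⅙) + 6)*(-908) = (⅙ + 6)*(-908) = (37/6)*(-908) = -16798/3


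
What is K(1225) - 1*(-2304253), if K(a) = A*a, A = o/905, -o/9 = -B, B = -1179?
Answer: 414470098/181 ≈ 2.2899e+6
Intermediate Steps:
o = -10611 (o = -(-9)*(-1179) = -9*1179 = -10611)
A = -10611/905 ≈ -11.725
K(a) = -10611*a/905
K(1225) - 1*(-2304253) = -10611/905*1225 - 1*(-2304253) = -2599695/181 + 2304253 = 414470098/181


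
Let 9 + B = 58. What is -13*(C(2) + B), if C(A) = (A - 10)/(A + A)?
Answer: -611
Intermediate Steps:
B = 49 (B = -9 + 58 = 49)
C(A) = (-10 + A)/(2*A) (C(A) = (-10 + A)/((2*A)) = (-10 + A)*(1/(2*A)) = (-10 + A)/(2*A))
-13*(C(2) + B) = -13*((½)*(-10 + 2)/2 + 49) = -13*((½)*(½)*(-8) + 49) = -13*(-2 + 49) = -13*47 = -611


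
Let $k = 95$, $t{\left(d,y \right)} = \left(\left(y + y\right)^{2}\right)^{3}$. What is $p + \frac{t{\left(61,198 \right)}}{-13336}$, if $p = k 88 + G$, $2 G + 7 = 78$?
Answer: $- \frac{964075644996027}{3334} \approx -2.8916 \cdot 10^{11}$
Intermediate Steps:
$G = \frac{71}{2}$ ($G = - \frac{7}{2} + \frac{1}{2} \cdot 78 = - \frac{7}{2} + 39 = \frac{71}{2} \approx 35.5$)
$t{\left(d,y \right)} = 64 y^{6}$ ($t{\left(d,y \right)} = \left(\left(2 y\right)^{2}\right)^{3} = \left(4 y^{2}\right)^{3} = 64 y^{6}$)
$p = \frac{16791}{2}$ ($p = 95 \cdot 88 + \frac{71}{2} = 8360 + \frac{71}{2} = \frac{16791}{2} \approx 8395.5$)
$p + \frac{t{\left(61,198 \right)}}{-13336} = \frac{16791}{2} + \frac{64 \cdot 198^{6}}{-13336} = \frac{16791}{2} + 64 \cdot 60254729561664 \left(- \frac{1}{13336}\right) = \frac{16791}{2} + 3856302691946496 \left(- \frac{1}{13336}\right) = \frac{16791}{2} - \frac{482037836493312}{1667} = - \frac{964075644996027}{3334}$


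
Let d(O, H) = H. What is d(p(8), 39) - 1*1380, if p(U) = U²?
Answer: -1341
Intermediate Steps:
d(p(8), 39) - 1*1380 = 39 - 1*1380 = 39 - 1380 = -1341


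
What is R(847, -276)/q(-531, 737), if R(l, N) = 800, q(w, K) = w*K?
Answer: -800/391347 ≈ -0.0020442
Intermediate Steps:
q(w, K) = K*w
R(847, -276)/q(-531, 737) = 800/((737*(-531))) = 800/(-391347) = 800*(-1/391347) = -800/391347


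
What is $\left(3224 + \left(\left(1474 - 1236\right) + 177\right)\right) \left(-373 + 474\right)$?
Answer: $367539$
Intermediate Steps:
$\left(3224 + \left(\left(1474 - 1236\right) + 177\right)\right) \left(-373 + 474\right) = \left(3224 + \left(238 + 177\right)\right) 101 = \left(3224 + 415\right) 101 = 3639 \cdot 101 = 367539$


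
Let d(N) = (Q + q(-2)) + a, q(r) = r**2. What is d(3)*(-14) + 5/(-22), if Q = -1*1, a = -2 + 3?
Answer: -1237/22 ≈ -56.227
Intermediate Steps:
a = 1
Q = -1
d(N) = 4 (d(N) = (-1 + (-2)**2) + 1 = (-1 + 4) + 1 = 3 + 1 = 4)
d(3)*(-14) + 5/(-22) = 4*(-14) + 5/(-22) = -56 + 5*(-1/22) = -56 - 5/22 = -1237/22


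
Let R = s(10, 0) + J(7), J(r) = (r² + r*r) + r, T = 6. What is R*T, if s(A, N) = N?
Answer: 630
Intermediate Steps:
J(r) = r + 2*r² (J(r) = (r² + r²) + r = 2*r² + r = r + 2*r²)
R = 105 (R = 0 + 7*(1 + 2*7) = 0 + 7*(1 + 14) = 0 + 7*15 = 0 + 105 = 105)
R*T = 105*6 = 630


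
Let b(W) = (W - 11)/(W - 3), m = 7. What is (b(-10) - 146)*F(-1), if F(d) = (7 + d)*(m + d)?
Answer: -67572/13 ≈ -5197.8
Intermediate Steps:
F(d) = (7 + d)² (F(d) = (7 + d)*(7 + d) = (7 + d)²)
b(W) = (-11 + W)/(-3 + W)
(b(-10) - 146)*F(-1) = ((-11 - 10)/(-3 - 10) - 146)*(49 + (-1)² + 14*(-1)) = (-21/(-13) - 146)*(49 + 1 - 14) = (-1/13*(-21) - 146)*36 = (21/13 - 146)*36 = -1877/13*36 = -67572/13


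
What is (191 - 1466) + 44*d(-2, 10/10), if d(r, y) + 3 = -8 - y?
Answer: -1803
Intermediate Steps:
d(r, y) = -11 - y (d(r, y) = -3 + (-8 - y) = -11 - y)
(191 - 1466) + 44*d(-2, 10/10) = (191 - 1466) + 44*(-11 - 10/10) = -1275 + 44*(-11 - 10/10) = -1275 + 44*(-11 - 1*1) = -1275 + 44*(-11 - 1) = -1275 + 44*(-12) = -1275 - 528 = -1803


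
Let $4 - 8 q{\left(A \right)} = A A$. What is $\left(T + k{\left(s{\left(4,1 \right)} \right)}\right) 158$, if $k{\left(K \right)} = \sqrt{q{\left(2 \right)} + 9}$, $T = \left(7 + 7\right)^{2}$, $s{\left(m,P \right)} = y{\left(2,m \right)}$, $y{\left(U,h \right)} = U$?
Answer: $31442$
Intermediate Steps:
$q{\left(A \right)} = \frac{1}{2} - \frac{A^{2}}{8}$ ($q{\left(A \right)} = \frac{1}{2} - \frac{A A}{8} = \frac{1}{2} - \frac{A^{2}}{8}$)
$s{\left(m,P \right)} = 2$
$T = 196$ ($T = 14^{2} = 196$)
$k{\left(K \right)} = 3$ ($k{\left(K \right)} = \sqrt{\left(\frac{1}{2} - \frac{2^{2}}{8}\right) + 9} = \sqrt{\left(\frac{1}{2} - \frac{1}{2}\right) + 9} = \sqrt{0 + 9} = \sqrt{9} = 3$)
$\left(T + k{\left(s{\left(4,1 \right)} \right)}\right) 158 = \left(196 + 3\right) 158 = 199 \cdot 158 = 31442$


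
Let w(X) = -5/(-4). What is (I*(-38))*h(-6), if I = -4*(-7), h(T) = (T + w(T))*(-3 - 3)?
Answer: -30324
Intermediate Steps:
w(X) = 5/4 (w(X) = -5*(-1/4) = 5/4)
h(T) = -15/2 - 6*T (h(T) = (T + 5/4)*(-3 - 3) = (5/4 + T)*(-6) = -15/2 - 6*T)
I = 28
(I*(-38))*h(-6) = (28*(-38))*(-15/2 - 6*(-6)) = -1064*(-15/2 + 36) = -1064*57/2 = -30324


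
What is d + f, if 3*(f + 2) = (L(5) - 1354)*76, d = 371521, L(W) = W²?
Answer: 337851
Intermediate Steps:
f = -33670 (f = -2 + ((5² - 1354)*76)/3 = -2 + ((25 - 1354)*76)/3 = -2 + (-1329*76)/3 = -2 + (⅓)*(-101004) = -2 - 33668 = -33670)
d + f = 371521 - 33670 = 337851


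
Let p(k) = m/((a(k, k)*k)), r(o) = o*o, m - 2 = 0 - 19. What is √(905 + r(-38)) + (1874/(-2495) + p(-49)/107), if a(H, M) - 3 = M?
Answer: -452009987/601739110 + 9*√29 ≈ 47.715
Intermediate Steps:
a(H, M) = 3 + M
m = -17 (m = 2 + (0 - 19) = 2 - 19 = -17)
r(o) = o²
p(k) = -17/(k*(3 + k)) (p(k) = -17*1/(k*(3 + k)) = -17/(k*(3 + k)))
√(905 + r(-38)) + (1874/(-2495) + p(-49)/107) = √(905 + (-38)²) + (1874/(-2495) - 17/(-49*(3 - 49))/107) = √(905 + 1444) + (1874*(-1/2495) - 17*(-1/49)/(-46)*(1/107)) = √2349 + (-1874/2495 - 17*(-1/49)*(-1/46)*(1/107)) = 9*√29 + (-1874/2495 - 17/2254*1/107) = 9*√29 + (-1874/2495 - 17/241178) = 9*√29 - 452009987/601739110 = -452009987/601739110 + 9*√29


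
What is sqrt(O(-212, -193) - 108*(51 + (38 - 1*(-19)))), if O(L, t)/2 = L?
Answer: 2*I*sqrt(3022) ≈ 109.95*I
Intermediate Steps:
O(L, t) = 2*L
sqrt(O(-212, -193) - 108*(51 + (38 - 1*(-19)))) = sqrt(2*(-212) - 108*(51 + (38 - 1*(-19)))) = sqrt(-424 - 108*(51 + (38 + 19))) = sqrt(-424 - 108*(51 + 57)) = sqrt(-424 - 108*108) = sqrt(-424 - 11664) = sqrt(-12088) = 2*I*sqrt(3022)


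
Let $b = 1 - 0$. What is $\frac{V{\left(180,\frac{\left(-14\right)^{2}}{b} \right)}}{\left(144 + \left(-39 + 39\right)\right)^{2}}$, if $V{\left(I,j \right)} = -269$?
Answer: $- \frac{269}{20736} \approx -0.012973$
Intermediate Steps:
$b = 1$ ($b = 1 + 0 = 1$)
$\frac{V{\left(180,\frac{\left(-14\right)^{2}}{b} \right)}}{\left(144 + \left(-39 + 39\right)\right)^{2}} = - \frac{269}{\left(144 + \left(-39 + 39\right)\right)^{2}} = - \frac{269}{\left(144 + 0\right)^{2}} = - \frac{269}{144^{2}} = - \frac{269}{20736}$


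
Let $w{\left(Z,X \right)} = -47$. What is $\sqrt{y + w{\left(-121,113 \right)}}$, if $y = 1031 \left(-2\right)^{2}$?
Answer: $3 \sqrt{453} \approx 63.851$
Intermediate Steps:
$y = 4124$ ($y = 1031 \cdot 4 = 4124$)
$\sqrt{y + w{\left(-121,113 \right)}} = \sqrt{4124 - 47} = \sqrt{4077} = 3 \sqrt{453}$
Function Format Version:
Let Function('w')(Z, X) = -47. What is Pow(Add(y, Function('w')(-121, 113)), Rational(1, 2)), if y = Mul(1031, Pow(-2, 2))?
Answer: Mul(3, Pow(453, Rational(1, 2))) ≈ 63.851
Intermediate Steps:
y = 4124 (y = Mul(1031, 4) = 4124)
Pow(Add(y, Function('w')(-121, 113)), Rational(1, 2)) = Pow(Add(4124, -47), Rational(1, 2)) = Pow(4077, Rational(1, 2)) = Mul(3, Pow(453, Rational(1, 2)))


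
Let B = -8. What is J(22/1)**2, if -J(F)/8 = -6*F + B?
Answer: 1254400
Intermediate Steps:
J(F) = 64 + 48*F (J(F) = -8*(-6*F - 8) = -8*(-8 - 6*F) = 64 + 48*F)
J(22/1)**2 = (64 + 48*(22/1))**2 = (64 + 48*(22*1))**2 = (64 + 48*22)**2 = (64 + 1056)**2 = 1120**2 = 1254400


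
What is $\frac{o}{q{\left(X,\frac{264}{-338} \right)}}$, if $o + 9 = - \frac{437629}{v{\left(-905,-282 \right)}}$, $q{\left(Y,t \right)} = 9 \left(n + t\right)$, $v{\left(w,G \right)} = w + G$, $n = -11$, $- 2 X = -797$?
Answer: $- \frac{72153874}{21269853} \approx -3.3923$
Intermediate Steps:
$X = \frac{797}{2}$ ($X = \left(- \frac{1}{2}\right) \left(-797\right) = \frac{797}{2} \approx 398.5$)
$v{\left(w,G \right)} = G + w$
$q{\left(Y,t \right)} = -99 + 9 t$ ($q{\left(Y,t \right)} = 9 \left(-11 + t\right) = -99 + 9 t$)
$o = \frac{426946}{1187}$ ($o = -9 - \frac{437629}{-282 - 905} = -9 - \frac{437629}{-1187} = -9 - - \frac{437629}{1187} = -9 + \frac{437629}{1187} = \frac{426946}{1187} \approx 359.69$)
$\frac{o}{q{\left(X,\frac{264}{-338} \right)}} = \frac{426946}{1187 \left(-99 + 9 \frac{264}{-338}\right)} = \frac{426946}{1187 \left(-99 + 9 \cdot 264 \left(- \frac{1}{338}\right)\right)} = \frac{426946}{1187 \left(-99 + 9 \left(- \frac{132}{169}\right)\right)} = \frac{426946}{1187 \left(-99 - \frac{1188}{169}\right)} = \frac{426946}{1187 \left(- \frac{17919}{169}\right)} = \frac{426946}{1187} \left(- \frac{169}{17919}\right) = - \frac{72153874}{21269853}$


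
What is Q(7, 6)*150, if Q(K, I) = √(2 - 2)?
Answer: 0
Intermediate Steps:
Q(K, I) = 0 (Q(K, I) = √0 = 0)
Q(7, 6)*150 = 0*150 = 0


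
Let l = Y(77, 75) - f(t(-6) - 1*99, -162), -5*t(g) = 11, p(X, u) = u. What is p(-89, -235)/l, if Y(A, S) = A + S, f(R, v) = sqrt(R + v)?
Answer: -44650/29209 - 235*I*sqrt(1645)/58418 ≈ -1.5286 - 0.16316*I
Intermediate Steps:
t(g) = -11/5 (t(g) = -1/5*11 = -11/5)
l = 152 - 2*I*sqrt(1645)/5 (l = (77 + 75) - sqrt((-11/5 - 1*99) - 162) = 152 - sqrt((-11/5 - 99) - 162) = 152 - sqrt(-506/5 - 162) = 152 - sqrt(-1316/5) = 152 - 2*I*sqrt(1645)/5 ≈ 152.0 - 16.223*I)
p(-89, -235)/l = -235/(152 - 2*I*sqrt(1645)/5)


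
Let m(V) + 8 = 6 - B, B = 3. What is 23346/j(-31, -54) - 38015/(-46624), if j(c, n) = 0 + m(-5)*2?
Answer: -544051877/233120 ≈ -2333.8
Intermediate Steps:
m(V) = -5 (m(V) = -8 + (6 - 1*3) = -8 + (6 - 3) = -8 + 3 = -5)
j(c, n) = -10 (j(c, n) = 0 - 5*2 = 0 - 10 = -10)
23346/j(-31, -54) - 38015/(-46624) = 23346/(-10) - 38015/(-46624) = 23346*(-⅒) - 38015*(-1/46624) = -11673/5 + 38015/46624 = -544051877/233120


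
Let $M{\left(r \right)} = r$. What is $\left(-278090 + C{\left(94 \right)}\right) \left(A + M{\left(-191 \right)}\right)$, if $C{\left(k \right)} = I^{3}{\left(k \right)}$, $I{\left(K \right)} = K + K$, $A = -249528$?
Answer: $-1589856490458$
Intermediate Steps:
$I{\left(K \right)} = 2 K$
$C{\left(k \right)} = 8 k^{3}$ ($C{\left(k \right)} = \left(2 k\right)^{3} = 8 k^{3}$)
$\left(-278090 + C{\left(94 \right)}\right) \left(A + M{\left(-191 \right)}\right) = \left(-278090 + 8 \cdot 94^{3}\right) \left(-249528 - 191\right) = \left(-278090 + 8 \cdot 830584\right) \left(-249719\right) = \left(-278090 + 6644672\right) \left(-249719\right) = 6366582 \left(-249719\right) = -1589856490458$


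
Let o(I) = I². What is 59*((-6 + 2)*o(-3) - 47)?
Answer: -4897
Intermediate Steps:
59*((-6 + 2)*o(-3) - 47) = 59*((-6 + 2)*(-3)² - 47) = 59*(-4*9 - 47) = 59*(-36 - 47) = 59*(-83) = -4897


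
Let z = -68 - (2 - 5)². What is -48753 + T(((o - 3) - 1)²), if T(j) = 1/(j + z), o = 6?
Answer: -3558970/73 ≈ -48753.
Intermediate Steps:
z = -77 (z = -68 - 1*(-3)² = -68 - 1*9 = -68 - 9 = -77)
T(j) = 1/(-77 + j) (T(j) = 1/(j - 77) = 1/(-77 + j))
-48753 + T(((o - 3) - 1)²) = -48753 + 1/(-77 + ((6 - 3) - 1)²) = -48753 + 1/(-77 + (3 - 1)²) = -48753 + 1/(-77 + 2²) = -48753 + 1/(-77 + 4) = -48753 + 1/(-73) = -48753 - 1/73 = -3558970/73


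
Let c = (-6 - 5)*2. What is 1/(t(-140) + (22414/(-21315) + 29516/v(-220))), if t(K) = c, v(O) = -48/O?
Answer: 3045/411862483 ≈ 7.3932e-6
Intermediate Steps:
c = -22 (c = -11*2 = -22)
t(K) = -22
1/(t(-140) + (22414/(-21315) + 29516/v(-220))) = 1/(-22 + (22414/(-21315) + 29516/((-48/(-220))))) = 1/(-22 + (22414*(-1/21315) + 29516/((-48*(-1/220))))) = 1/(-22 + (-3202/3045 + 29516/(12/55))) = 1/(-22 + (-3202/3045 + 29516*(55/12))) = 1/(-22 + (-3202/3045 + 405845/3)) = 1/(-22 + 411929473/3045) = 1/(411862483/3045) = 3045/411862483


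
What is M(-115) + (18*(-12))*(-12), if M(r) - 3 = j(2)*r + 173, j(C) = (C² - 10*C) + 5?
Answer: 4033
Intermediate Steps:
j(C) = 5 + C² - 10*C
M(r) = 176 - 11*r (M(r) = 3 + ((5 + 2² - 10*2)*r + 173) = 3 + ((5 + 4 - 20)*r + 173) = 3 + (-11*r + 173) = 3 + (173 - 11*r) = 176 - 11*r)
M(-115) + (18*(-12))*(-12) = (176 - 11*(-115)) + (18*(-12))*(-12) = (176 + 1265) - 216*(-12) = 1441 + 2592 = 4033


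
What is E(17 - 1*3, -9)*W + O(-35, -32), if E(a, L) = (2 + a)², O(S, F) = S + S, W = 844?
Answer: 215994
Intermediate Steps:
O(S, F) = 2*S
E(17 - 1*3, -9)*W + O(-35, -32) = (2 + (17 - 1*3))²*844 + 2*(-35) = (2 + (17 - 3))²*844 - 70 = (2 + 14)²*844 - 70 = 16²*844 - 70 = 256*844 - 70 = 216064 - 70 = 215994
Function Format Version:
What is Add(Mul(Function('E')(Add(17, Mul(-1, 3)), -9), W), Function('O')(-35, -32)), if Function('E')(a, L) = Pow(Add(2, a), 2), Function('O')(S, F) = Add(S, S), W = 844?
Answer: 215994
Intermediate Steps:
Function('O')(S, F) = Mul(2, S)
Add(Mul(Function('E')(Add(17, Mul(-1, 3)), -9), W), Function('O')(-35, -32)) = Add(Mul(Pow(Add(2, Add(17, Mul(-1, 3))), 2), 844), Mul(2, -35)) = Add(Mul(Pow(Add(2, Add(17, -3)), 2), 844), -70) = Add(Mul(Pow(Add(2, 14), 2), 844), -70) = Add(Mul(Pow(16, 2), 844), -70) = Add(Mul(256, 844), -70) = Add(216064, -70) = 215994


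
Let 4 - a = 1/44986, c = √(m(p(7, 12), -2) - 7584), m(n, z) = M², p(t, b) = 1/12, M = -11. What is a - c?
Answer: 179943/44986 - I*√7463 ≈ 4.0 - 86.389*I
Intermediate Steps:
p(t, b) = 1/12
m(n, z) = 121 (m(n, z) = (-11)² = 121)
c = I*√7463 (c = √(121 - 7584) = √(-7463) = I*√7463 ≈ 86.389*I)
a = 179943/44986 (a = 4 - 1/44986 = 179943/44986 ≈ 4.0000)
a - c = 179943/44986 - I*√7463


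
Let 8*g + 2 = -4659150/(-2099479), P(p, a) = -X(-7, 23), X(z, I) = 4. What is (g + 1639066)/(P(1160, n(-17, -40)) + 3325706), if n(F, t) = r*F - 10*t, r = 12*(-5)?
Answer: 1720592352069/3491120754629 ≈ 0.49285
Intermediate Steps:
r = -60
n(F, t) = -60*F - 10*t
P(p, a) = -4 (P(p, a) = -1*4 = -4)
g = 57524/2099479 (g = -¼ + (-4659150/(-2099479))/8 = -¼ + (-4659150*(-1/2099479))/8 = -¼ + (⅛)*(4659150/2099479) = -¼ + 2329575/8397916 = 57524/2099479 ≈ 0.027399)
(g + 1639066)/(P(1160, n(-17, -40)) + 3325706) = (57524/2099479 + 1639066)/(-4 + 3325706) = (3441184704138/2099479)/3325702 = (3441184704138/2099479)*(1/3325702) = 1720592352069/3491120754629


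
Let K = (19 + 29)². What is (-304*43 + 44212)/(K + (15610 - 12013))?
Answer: 10380/1967 ≈ 5.2771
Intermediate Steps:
K = 2304 (K = 48² = 2304)
(-304*43 + 44212)/(K + (15610 - 12013)) = (-304*43 + 44212)/(2304 + (15610 - 12013)) = (-13072 + 44212)/(2304 + 3597) = 31140/5901 = 31140*(1/5901) = 10380/1967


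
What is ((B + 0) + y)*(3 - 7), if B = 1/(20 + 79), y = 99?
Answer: -39208/99 ≈ -396.04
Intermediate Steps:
B = 1/99 ≈ 0.010101
((B + 0) + y)*(3 - 7) = ((1/99 + 0) + 99)*(3 - 7) = (1/99 + 99)*(-4) = (9802/99)*(-4) = -39208/99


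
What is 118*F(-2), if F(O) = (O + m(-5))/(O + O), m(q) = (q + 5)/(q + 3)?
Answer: 59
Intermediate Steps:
m(q) = (5 + q)/(3 + q)
F(O) = 1/2 (F(O) = (O + (5 - 5)/(3 - 5))/(O + O) = (O + 0/(-2))/((2*O)) = (O - 1/2*0)*(1/(2*O)) = (O + 0)*(1/(2*O)) = O*(1/(2*O)) = 1/2)
118*F(-2) = 118*(1/2) = 59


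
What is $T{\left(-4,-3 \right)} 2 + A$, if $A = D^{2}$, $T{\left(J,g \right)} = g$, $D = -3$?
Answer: $3$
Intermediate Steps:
$A = 9$ ($A = \left(-3\right)^{2} = 9$)
$T{\left(-4,-3 \right)} 2 + A = \left(-3\right) 2 + 9 = -6 + 9 = 3$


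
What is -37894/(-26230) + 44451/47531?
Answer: 134867702/56669915 ≈ 2.3799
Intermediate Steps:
-37894/(-26230) + 44451/47531 = -37894*(-1/26230) + 44451*(1/47531) = 18947/13115 + 4041/4321 = 134867702/56669915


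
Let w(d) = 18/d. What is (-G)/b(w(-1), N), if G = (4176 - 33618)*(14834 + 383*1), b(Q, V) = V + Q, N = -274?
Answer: -224009457/146 ≈ -1.5343e+6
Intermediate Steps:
b(Q, V) = Q + V
G = -448018914 (G = -29442*(14834 + 383) = -29442*15217 = -448018914)
(-G)/b(w(-1), N) = (-1*(-448018914))/(18/(-1) - 274) = 448018914/(18*(-1) - 274) = 448018914/(-18 - 274) = 448018914/(-292) = 448018914*(-1/292) = -224009457/146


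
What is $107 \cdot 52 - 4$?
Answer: $5560$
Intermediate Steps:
$107 \cdot 52 - 4 = 5564 - 4 = 5560$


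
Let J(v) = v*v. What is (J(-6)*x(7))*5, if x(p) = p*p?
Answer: 8820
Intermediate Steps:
x(p) = p²
J(v) = v²
(J(-6)*x(7))*5 = ((-6)²*7²)*5 = (36*49)*5 = 1764*5 = 8820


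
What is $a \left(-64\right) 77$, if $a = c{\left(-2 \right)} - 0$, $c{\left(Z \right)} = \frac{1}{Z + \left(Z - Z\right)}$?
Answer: $2464$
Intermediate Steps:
$c{\left(Z \right)} = \frac{1}{Z}$ ($c{\left(Z \right)} = \frac{1}{Z + 0} = \frac{1}{Z}$)
$a = - \frac{1}{2}$ ($a = \frac{1}{-2} - 0 = - \frac{1}{2} + 0 = - \frac{1}{2} \approx -0.5$)
$a \left(-64\right) 77 = \left(- \frac{1}{2}\right) \left(-64\right) 77 = 32 \cdot 77 = 2464$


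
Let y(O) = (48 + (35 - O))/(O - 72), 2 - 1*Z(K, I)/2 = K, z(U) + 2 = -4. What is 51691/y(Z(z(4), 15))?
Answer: -2894696/67 ≈ -43204.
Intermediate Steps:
z(U) = -6 (z(U) = -2 - 4 = -6)
Z(K, I) = 4 - 2*K
y(O) = (83 - O)/(-72 + O)
51691/y(Z(z(4), 15)) = 51691/(((83 - (4 - 2*(-6)))/(-72 + (4 - 2*(-6))))) = 51691/(((83 - (4 + 12))/(-72 + (4 + 12)))) = 51691/(((83 - 1*16)/(-72 + 16))) = 51691/(((83 - 16)/(-56))) = 51691/((-1/56*67)) = 51691/(-67/56) = 51691*(-56/67) = -2894696/67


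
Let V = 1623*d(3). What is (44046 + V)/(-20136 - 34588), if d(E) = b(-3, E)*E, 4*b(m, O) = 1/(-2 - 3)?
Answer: -876051/1094480 ≈ -0.80043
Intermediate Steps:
b(m, O) = -1/20 (b(m, O) = 1/(4*(-2 - 3)) = (1/4)/(-5) = (1/4)*(-1/5) = -1/20)
d(E) = -E/20
V = -4869/20 (V = 1623*(-1/20*3) = 1623*(-3/20) = -4869/20 ≈ -243.45)
(44046 + V)/(-20136 - 34588) = (44046 - 4869/20)/(-20136 - 34588) = (876051/20)/(-54724) = (876051/20)*(-1/54724) = -876051/1094480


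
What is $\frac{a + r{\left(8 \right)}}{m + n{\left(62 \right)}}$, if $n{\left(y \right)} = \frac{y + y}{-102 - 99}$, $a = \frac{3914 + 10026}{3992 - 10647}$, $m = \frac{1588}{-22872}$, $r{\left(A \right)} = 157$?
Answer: $- \frac{78988411974}{349977133} \approx -225.7$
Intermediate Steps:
$m = - \frac{397}{5718}$ ($m = 1588 \left(- \frac{1}{22872}\right) = - \frac{397}{5718} \approx -0.06943$)
$a = - \frac{2788}{1331}$ ($a = \frac{13940}{-6655} = 13940 \left(- \frac{1}{6655}\right) = - \frac{2788}{1331} \approx -2.0947$)
$n{\left(y \right)} = - \frac{2 y}{201}$ ($n{\left(y \right)} = \frac{2 y}{-201} = 2 y \left(- \frac{1}{201}\right) = - \frac{2 y}{201}$)
$\frac{a + r{\left(8 \right)}}{m + n{\left(62 \right)}} = \frac{- \frac{2788}{1331} + 157}{- \frac{397}{5718} - \frac{124}{201}} = \frac{206179}{1331 \left(- \frac{397}{5718} - \frac{124}{201}\right)} = \frac{206179}{1331 \left(- \frac{262943}{383106}\right)} = \frac{206179}{1331} \left(- \frac{383106}{262943}\right) = - \frac{78988411974}{349977133}$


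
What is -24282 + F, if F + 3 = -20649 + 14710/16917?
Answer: -760133768/16917 ≈ -44933.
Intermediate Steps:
F = -349355174/16917 (F = -3 + (-20649 + 14710/16917) = -3 - 349304423/16917 = -349355174/16917 ≈ -20651.)
-24282 + F = -24282 - 349355174/16917 = -760133768/16917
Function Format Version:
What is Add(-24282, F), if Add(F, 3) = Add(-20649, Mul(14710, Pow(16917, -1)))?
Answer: Rational(-760133768, 16917) ≈ -44933.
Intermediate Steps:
F = Rational(-349355174, 16917) (F = Add(-3, Add(-20649, Mul(14710, Pow(16917, -1)))) = Add(-3, Add(-20649, Mul(14710, Rational(1, 16917)))) = Add(-3, Add(-20649, Rational(14710, 16917))) = Add(-3, Rational(-349304423, 16917)) = Rational(-349355174, 16917) ≈ -20651.)
Add(-24282, F) = Add(-24282, Rational(-349355174, 16917)) = Rational(-760133768, 16917)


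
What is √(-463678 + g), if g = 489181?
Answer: √25503 ≈ 159.70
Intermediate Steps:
√(-463678 + g) = √(-463678 + 489181) = √25503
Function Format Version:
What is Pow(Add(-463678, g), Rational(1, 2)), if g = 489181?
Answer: Pow(25503, Rational(1, 2)) ≈ 159.70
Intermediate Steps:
Pow(Add(-463678, g), Rational(1, 2)) = Pow(Add(-463678, 489181), Rational(1, 2)) = Pow(25503, Rational(1, 2))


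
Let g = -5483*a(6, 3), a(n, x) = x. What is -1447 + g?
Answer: -17896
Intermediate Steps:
g = -16449 (g = -5483*3 = -16449)
-1447 + g = -1447 - 16449 = -17896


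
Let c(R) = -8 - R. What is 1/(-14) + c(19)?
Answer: -379/14 ≈ -27.071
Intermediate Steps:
1/(-14) + c(19) = 1/(-14) + (-8 - 1*19) = -1/14 + (-8 - 19) = -1/14 - 27 = -379/14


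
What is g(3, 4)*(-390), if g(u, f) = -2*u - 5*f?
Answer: 10140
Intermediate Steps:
g(u, f) = -5*f - 2*u
g(3, 4)*(-390) = (-5*4 - 2*3)*(-390) = (-20 - 6)*(-390) = -26*(-390) = 10140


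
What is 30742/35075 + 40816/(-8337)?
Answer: -1175325146/292420275 ≈ -4.0193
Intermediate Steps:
30742/35075 + 40816/(-8337) = 30742*(1/35075) + 40816*(-1/8337) = 30742/35075 - 40816/8337 = -1175325146/292420275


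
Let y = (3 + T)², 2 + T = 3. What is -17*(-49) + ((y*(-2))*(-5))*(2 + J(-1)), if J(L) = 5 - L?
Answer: 2113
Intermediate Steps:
T = 1 (T = -2 + 3 = 1)
y = 16 (y = (3 + 1)² = 4² = 16)
-17*(-49) + ((y*(-2))*(-5))*(2 + J(-1)) = -17*(-49) + ((16*(-2))*(-5))*(2 + (5 - 1*(-1))) = 833 + (-32*(-5))*(2 + (5 + 1)) = 833 + 160*(2 + 6) = 833 + 160*8 = 833 + 1280 = 2113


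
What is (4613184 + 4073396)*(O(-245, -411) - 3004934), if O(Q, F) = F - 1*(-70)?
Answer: -26105561709500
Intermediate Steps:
O(Q, F) = 70 + F (O(Q, F) = F + 70 = 70 + F)
(4613184 + 4073396)*(O(-245, -411) - 3004934) = (4613184 + 4073396)*((70 - 411) - 3004934) = 8686580*(-341 - 3004934) = 8686580*(-3005275) = -26105561709500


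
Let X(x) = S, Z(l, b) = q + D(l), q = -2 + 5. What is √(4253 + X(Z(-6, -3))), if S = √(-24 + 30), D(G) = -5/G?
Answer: √(4253 + √6) ≈ 65.234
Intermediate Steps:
q = 3
Z(l, b) = 3 - 5/l
S = √6 ≈ 2.4495
X(x) = √6
√(4253 + X(Z(-6, -3))) = √(4253 + √6)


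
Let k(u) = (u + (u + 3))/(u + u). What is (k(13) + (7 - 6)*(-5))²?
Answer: 10201/676 ≈ 15.090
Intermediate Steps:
k(u) = (3 + 2*u)/(2*u) (k(u) = (u + (3 + u))/((2*u)) = (3 + 2*u)*(1/(2*u)) = (3 + 2*u)/(2*u))
(k(13) + (7 - 6)*(-5))² = ((3/2 + 13)/13 + (7 - 6)*(-5))² = ((1/13)*(29/2) + 1*(-5))² = (29/26 - 5)² = (-101/26)² = 10201/676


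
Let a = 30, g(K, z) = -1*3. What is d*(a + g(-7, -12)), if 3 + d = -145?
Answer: -3996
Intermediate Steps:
d = -148 (d = -3 - 145 = -148)
g(K, z) = -3
d*(a + g(-7, -12)) = -148*(30 - 3) = -148*27 = -3996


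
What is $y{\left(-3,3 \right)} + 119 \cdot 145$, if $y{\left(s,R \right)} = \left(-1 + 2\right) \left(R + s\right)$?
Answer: $17255$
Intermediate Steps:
$y{\left(s,R \right)} = R + s$ ($y{\left(s,R \right)} = 1 \left(R + s\right) = R + s$)
$y{\left(-3,3 \right)} + 119 \cdot 145 = \left(3 - 3\right) + 119 \cdot 145 = 0 + 17255 = 17255$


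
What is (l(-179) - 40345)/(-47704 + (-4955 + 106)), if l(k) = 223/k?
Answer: 7221978/9406987 ≈ 0.76772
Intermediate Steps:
(l(-179) - 40345)/(-47704 + (-4955 + 106)) = (223/(-179) - 40345)/(-47704 + (-4955 + 106)) = (223*(-1/179) - 40345)/(-47704 - 4849) = (-223/179 - 40345)/(-52553) = -7221978/179*(-1/52553) = 7221978/9406987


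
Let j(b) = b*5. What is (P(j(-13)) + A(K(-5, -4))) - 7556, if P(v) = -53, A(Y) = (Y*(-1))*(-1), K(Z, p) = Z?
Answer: -7614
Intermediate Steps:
A(Y) = Y (A(Y) = -Y*(-1) = Y)
j(b) = 5*b
(P(j(-13)) + A(K(-5, -4))) - 7556 = (-53 - 5) - 7556 = -58 - 7556 = -7614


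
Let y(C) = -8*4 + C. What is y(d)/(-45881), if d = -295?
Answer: 327/45881 ≈ 0.0071271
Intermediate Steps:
y(C) = -32 + C
y(d)/(-45881) = (-32 - 295)/(-45881) = -327*(-1/45881) = 327/45881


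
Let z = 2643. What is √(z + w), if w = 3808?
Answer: √6451 ≈ 80.318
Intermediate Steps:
√(z + w) = √(2643 + 3808) = √6451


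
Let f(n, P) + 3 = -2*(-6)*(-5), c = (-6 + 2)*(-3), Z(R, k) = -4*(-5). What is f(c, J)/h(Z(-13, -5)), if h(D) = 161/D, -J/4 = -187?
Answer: -180/23 ≈ -7.8261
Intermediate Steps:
J = 748 (J = -4*(-187) = 748)
Z(R, k) = 20
c = 12 (c = -4*(-3) = 12)
f(n, P) = -63 (f(n, P) = -3 - 2*(-6)*(-5) = -3 + 12*(-5) = -3 - 60 = -63)
f(c, J)/h(Z(-13, -5)) = -63/(161/20) = -63/(161*(1/20)) = -63/161/20 = -63*20/161 = -180/23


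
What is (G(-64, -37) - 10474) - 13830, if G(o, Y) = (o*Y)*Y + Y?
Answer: -111957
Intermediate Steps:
G(o, Y) = Y + o*Y² (G(o, Y) = (Y*o)*Y + Y = o*Y² + Y = Y + o*Y²)
(G(-64, -37) - 10474) - 13830 = (-37*(1 - 37*(-64)) - 10474) - 13830 = (-37*(1 + 2368) - 10474) - 13830 = (-37*2369 - 10474) - 13830 = (-87653 - 10474) - 13830 = -98127 - 13830 = -111957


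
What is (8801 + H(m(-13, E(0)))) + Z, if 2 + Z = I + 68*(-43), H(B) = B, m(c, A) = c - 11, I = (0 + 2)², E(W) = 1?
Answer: 5855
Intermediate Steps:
I = 4 (I = 2² = 4)
m(c, A) = -11 + c
Z = -2922 (Z = -2 + (4 + 68*(-43)) = -2 + (4 - 2924) = -2 - 2920 = -2922)
(8801 + H(m(-13, E(0)))) + Z = (8801 + (-11 - 13)) - 2922 = (8801 - 24) - 2922 = 8777 - 2922 = 5855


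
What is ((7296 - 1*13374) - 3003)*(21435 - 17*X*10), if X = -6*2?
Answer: -213176475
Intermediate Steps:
X = -12
((7296 - 1*13374) - 3003)*(21435 - 17*X*10) = ((7296 - 1*13374) - 3003)*(21435 - 17*(-12)*10) = ((7296 - 13374) - 3003)*(21435 + 204*10) = (-6078 - 3003)*(21435 + 2040) = -9081*23475 = -213176475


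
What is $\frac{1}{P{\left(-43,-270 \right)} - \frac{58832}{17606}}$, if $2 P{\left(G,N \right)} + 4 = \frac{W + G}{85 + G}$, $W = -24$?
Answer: $- \frac{739452}{4539649} \approx -0.16289$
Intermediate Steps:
$P{\left(G,N \right)} = -2 + \frac{-24 + G}{2 \left(85 + G\right)}$ ($P{\left(G,N \right)} = -2 + \frac{\left(-24 + G\right) \frac{1}{85 + G}}{2} = -2 + \frac{\frac{1}{85 + G} \left(-24 + G\right)}{2} = -2 + \frac{-24 + G}{2 \left(85 + G\right)}$)
$\frac{1}{P{\left(-43,-270 \right)} - \frac{58832}{17606}} = \frac{1}{\frac{-364 - -129}{2 \left(85 - 43\right)} - \frac{58832}{17606}} = \frac{1}{\frac{-364 + 129}{2 \cdot 42} - \frac{29416}{8803}} = \frac{1}{\frac{1}{2} \cdot \frac{1}{42} \left(-235\right) - \frac{29416}{8803}} = \frac{1}{- \frac{235}{84} - \frac{29416}{8803}} = \frac{1}{- \frac{4539649}{739452}} = - \frac{739452}{4539649}$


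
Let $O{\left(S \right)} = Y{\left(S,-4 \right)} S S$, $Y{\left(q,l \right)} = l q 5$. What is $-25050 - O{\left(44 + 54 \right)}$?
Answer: $18798790$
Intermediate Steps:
$Y{\left(q,l \right)} = 5 l q$
$O{\left(S \right)} = - 20 S^{3}$ ($O{\left(S \right)} = 5 \left(-4\right) S S S = - 20 S S S = - 20 S^{2} S = - 20 S^{3}$)
$-25050 - O{\left(44 + 54 \right)} = -25050 - - 20 \left(44 + 54\right)^{3} = -25050 - - 20 \cdot 98^{3} = -25050 - \left(-20\right) 941192 = -25050 - -18823840 = -25050 + 18823840 = 18798790$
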